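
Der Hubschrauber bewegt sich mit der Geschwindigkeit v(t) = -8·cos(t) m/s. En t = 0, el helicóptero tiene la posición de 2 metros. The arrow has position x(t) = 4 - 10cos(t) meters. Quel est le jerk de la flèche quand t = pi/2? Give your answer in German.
Ausgehend von der Position x(t) = 4 - 10·cos(t), nehmen wir 3 Ableitungen. Durch Ableiten von der Position erhalten wir die Geschwindigkeit: v(t) = 10·sin(t). Durch Ableiten von der Geschwindigkeit erhalten wir die Beschleunigung: a(t) = 10·cos(t). Mit d/dt von a(t) finden wir j(t) = -10·sin(t). Wir haben den Ruck j(t) = -10·sin(t). Durch Einsetzen von t = pi/2: j(pi/2) = -10.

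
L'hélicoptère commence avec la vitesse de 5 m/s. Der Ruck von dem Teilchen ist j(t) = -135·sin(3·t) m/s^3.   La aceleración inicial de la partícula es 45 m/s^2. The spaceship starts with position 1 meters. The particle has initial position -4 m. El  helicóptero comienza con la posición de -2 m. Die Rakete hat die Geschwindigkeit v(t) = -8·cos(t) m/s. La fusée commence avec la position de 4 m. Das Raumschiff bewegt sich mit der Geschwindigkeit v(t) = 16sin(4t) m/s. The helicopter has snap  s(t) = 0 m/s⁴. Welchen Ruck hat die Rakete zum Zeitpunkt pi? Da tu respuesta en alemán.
Ausgehend von der Geschwindigkeit v(t) = -8·cos(t), nehmen wir 2 Ableitungen. Mit d/dt von v(t) finden wir a(t) = 8·sin(t). Die Ableitung von der Beschleunigung ergibt den Ruck: j(t) = 8·cos(t). Mit j(t) = 8·cos(t) und Einsetzen von t = pi, finden wir j = -8.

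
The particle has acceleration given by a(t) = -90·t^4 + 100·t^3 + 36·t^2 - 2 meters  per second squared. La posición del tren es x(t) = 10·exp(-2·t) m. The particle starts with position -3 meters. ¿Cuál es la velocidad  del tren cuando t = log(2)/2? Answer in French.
En partant de la position x(t) = 10·exp(-2·t), nous prenons 1 dérivée. La dérivée de la position donne la vitesse: v(t) = -20·exp(-2·t). En utilisant v(t) = -20·exp(-2·t) et en substituant t = log(2)/2, nous trouvons v = -10.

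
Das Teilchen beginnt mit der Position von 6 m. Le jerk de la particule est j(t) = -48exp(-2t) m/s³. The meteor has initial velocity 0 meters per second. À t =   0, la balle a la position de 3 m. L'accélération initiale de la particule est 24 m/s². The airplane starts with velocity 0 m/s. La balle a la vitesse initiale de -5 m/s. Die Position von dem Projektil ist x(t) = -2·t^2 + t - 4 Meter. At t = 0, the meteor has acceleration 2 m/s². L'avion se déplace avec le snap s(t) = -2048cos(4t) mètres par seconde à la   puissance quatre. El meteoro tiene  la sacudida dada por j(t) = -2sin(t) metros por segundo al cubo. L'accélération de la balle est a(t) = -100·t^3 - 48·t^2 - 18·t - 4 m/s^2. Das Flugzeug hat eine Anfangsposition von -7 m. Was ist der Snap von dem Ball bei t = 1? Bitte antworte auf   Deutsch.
Wir müssen unsere Gleichung für die Beschleunigung a(t) = -100·t^3 - 48·t^2 - 18·t - 4 2-mal ableiten. Mit d/dt von a(t) finden wir j(t) = -300·t^2 - 96·t - 18. Die Ableitung von dem Ruck ergibt den Snap: s(t) = -600·t - 96. Wir haben den Snap s(t) = -600·t - 96. Durch Einsetzen von t = 1: s(1) = -696.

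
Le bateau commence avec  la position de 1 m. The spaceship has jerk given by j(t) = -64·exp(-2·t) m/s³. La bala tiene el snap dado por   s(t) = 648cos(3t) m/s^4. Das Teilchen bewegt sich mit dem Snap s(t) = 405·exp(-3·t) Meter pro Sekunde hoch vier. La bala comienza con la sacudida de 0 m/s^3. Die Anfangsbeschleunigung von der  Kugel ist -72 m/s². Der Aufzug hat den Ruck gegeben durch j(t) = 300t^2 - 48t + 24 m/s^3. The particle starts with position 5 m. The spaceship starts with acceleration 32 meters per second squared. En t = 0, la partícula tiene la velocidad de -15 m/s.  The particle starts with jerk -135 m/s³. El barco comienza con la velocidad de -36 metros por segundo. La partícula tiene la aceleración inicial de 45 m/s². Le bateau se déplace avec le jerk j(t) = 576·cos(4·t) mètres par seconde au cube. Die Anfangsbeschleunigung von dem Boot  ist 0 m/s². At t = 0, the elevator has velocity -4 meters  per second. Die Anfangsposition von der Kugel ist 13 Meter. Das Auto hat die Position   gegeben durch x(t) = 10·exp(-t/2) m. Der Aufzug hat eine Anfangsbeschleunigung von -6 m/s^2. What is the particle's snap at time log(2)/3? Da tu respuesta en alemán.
Aus der Gleichung für den Snap s(t) = 405·exp(-3·t), setzen wir t = log(2)/3 ein und erhalten s = 405/2.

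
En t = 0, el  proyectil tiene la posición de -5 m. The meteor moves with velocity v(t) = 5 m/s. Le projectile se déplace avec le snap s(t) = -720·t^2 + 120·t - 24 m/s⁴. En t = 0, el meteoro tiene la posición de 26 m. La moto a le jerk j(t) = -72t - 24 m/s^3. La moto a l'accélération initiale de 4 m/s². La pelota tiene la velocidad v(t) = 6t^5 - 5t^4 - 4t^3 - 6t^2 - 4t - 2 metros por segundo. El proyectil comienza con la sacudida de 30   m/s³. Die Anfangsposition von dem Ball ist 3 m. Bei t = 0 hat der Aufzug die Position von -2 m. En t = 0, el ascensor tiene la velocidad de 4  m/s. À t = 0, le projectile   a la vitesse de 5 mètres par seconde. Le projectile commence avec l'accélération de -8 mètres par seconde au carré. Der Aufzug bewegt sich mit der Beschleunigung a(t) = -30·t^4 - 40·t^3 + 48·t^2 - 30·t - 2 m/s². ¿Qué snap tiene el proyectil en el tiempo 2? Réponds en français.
Nous avons le snap s(t) = -720·t^2 + 120·t - 24. En substituant t = 2: s(2) = -2664.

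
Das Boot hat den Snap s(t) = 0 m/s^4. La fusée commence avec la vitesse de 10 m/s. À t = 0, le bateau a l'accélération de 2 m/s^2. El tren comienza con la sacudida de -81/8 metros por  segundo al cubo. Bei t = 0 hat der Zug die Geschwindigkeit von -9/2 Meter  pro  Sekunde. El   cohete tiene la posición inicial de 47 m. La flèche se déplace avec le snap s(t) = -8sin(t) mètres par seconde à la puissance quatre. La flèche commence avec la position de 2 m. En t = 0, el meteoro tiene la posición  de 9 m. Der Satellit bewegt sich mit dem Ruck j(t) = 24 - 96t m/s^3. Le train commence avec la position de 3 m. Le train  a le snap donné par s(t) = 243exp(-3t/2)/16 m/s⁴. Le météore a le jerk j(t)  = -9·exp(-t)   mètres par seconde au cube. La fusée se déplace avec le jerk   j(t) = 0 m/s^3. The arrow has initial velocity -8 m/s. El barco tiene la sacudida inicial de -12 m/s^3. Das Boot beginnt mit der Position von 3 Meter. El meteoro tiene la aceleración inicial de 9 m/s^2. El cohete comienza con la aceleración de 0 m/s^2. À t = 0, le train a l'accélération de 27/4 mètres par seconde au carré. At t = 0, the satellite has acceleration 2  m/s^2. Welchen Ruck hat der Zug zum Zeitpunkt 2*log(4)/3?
Wir müssen unsere Gleichung für den Snap s(t) = 243·exp(-3·t/2)/16 1-mal integrieren. Das Integral von dem Snap, mit j(0) = -81/8, ergibt den Ruck: j(t) = -81·exp(-3·t/2)/8. Wir haben den Ruck j(t) = -81·exp(-3·t/2)/8. Durch Einsetzen von t = 2*log(4)/3: j(2*log(4)/3) = -81/32.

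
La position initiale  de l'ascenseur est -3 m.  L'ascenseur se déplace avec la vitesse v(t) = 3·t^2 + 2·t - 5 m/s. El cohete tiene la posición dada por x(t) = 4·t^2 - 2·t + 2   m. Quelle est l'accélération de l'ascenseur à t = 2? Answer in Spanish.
Para resolver esto, necesitamos tomar 1 derivada de nuestra ecuación de la velocidad v(t) = 3·t^2 + 2·t - 5. Tomando d/dt de v(t), encontramos a(t) = 6·t + 2. Tenemos la aceleración a(t) = 6·t + 2. Sustituyendo t = 2: a(2) = 14.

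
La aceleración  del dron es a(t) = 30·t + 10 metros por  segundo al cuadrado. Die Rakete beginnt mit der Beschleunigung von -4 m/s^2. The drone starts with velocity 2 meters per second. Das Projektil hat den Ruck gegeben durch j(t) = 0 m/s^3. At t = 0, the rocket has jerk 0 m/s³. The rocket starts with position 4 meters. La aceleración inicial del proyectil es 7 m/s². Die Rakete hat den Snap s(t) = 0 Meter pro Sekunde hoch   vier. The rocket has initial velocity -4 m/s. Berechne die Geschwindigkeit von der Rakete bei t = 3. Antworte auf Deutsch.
Wir müssen unsere Gleichung für den Snap s(t) = 0 3-mal integrieren. Die Stammfunktion von dem Snap, mit j(0) = 0, ergibt den Ruck: j(t) = 0. Das Integral von dem Ruck ist die Beschleunigung. Mit a(0) = -4 erhalten wir a(t) = -4. Durch Integration von der Beschleunigung und Verwendung der Anfangsbedingung v(0) = -4, erhalten wir v(t) = -4·t - 4. Mit v(t) = -4·t - 4 und Einsetzen von t = 3, finden wir v = -16.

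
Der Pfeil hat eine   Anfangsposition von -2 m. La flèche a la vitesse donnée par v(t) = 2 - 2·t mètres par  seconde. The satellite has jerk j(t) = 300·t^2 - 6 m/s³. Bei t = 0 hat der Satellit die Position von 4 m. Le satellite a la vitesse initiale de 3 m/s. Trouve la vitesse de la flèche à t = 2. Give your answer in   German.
Aus der Gleichung für die Geschwindigkeit v(t) = 2 - 2·t, setzen wir t = 2 ein und erhalten v = -2.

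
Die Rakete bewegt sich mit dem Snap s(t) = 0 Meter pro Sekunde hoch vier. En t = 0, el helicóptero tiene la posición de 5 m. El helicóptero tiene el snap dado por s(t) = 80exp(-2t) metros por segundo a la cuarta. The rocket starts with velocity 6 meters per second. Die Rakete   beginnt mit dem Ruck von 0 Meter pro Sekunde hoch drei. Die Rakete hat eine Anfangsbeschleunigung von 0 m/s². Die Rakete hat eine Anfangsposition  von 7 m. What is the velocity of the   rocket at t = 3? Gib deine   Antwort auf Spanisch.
Debemos encontrar la antiderivada de nuestra ecuación del snap s(t) = 0 3 veces. La integral del snap es la sacudida. Usando j(0) = 0, obtenemos j(t) = 0. Tomando ∫j(t)dt y aplicando a(0) = 0, encontramos a(t) = 0. La integral de la aceleración es la velocidad. Usando v(0) = 6, obtenemos v(t) = 6. Tenemos la velocidad v(t) = 6. Sustituyendo t = 3: v(3) = 6.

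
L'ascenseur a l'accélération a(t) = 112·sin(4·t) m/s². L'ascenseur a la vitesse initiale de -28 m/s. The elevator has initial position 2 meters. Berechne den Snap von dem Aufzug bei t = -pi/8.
Ausgehend von der Beschleunigung a(t) = 112·sin(4·t), nehmen wir 2 Ableitungen. Durch Ableiten von der Beschleunigung erhalten wir den Ruck: j(t) = 448·cos(4·t). Mit d/dt von j(t) finden wir s(t) = -1792·sin(4·t). Wir haben den Snap s(t) = -1792·sin(4·t). Durch Einsetzen von t = -pi/8: s(-pi/8) = 1792.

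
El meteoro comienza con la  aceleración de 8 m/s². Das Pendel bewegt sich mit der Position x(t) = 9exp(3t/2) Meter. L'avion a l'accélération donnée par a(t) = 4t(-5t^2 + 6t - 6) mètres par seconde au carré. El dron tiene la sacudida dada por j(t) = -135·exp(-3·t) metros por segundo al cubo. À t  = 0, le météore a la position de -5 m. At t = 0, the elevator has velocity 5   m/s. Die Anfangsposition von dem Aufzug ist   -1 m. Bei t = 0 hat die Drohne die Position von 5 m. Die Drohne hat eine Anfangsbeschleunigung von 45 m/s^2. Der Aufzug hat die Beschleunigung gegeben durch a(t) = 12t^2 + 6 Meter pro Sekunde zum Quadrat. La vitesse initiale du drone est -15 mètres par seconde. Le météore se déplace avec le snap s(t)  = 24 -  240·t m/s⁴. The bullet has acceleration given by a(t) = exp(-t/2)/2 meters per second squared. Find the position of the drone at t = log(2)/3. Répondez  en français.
En partant du jerk j(t) = -135·exp(-3·t), nous prenons 3 primitives. La primitive du jerk, avec a(0) = 45, donne l'accélération: a(t) = 45·exp(-3·t). En intégrant l'accélération et en utilisant la condition initiale v(0) = -15, nous obtenons v(t) = -15·exp(-3·t). En intégrant la vitesse et en utilisant la condition initiale x(0) = 5, nous obtenons x(t) = 5·exp(-3·t). En utilisant x(t) = 5·exp(-3·t) et en substituant t = log(2)/3, nous trouvons x = 5/2.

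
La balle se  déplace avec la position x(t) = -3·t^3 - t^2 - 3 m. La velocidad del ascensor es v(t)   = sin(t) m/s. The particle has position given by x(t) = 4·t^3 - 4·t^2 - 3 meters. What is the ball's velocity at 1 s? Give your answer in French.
En partant de la position x(t) = -3·t^3 - t^2 - 3, nous prenons 1 dérivée. La dérivée de la position donne la vitesse: v(t) = -9·t^2 - 2·t. De l'équation de la vitesse v(t) = -9·t^2 - 2·t, nous substituons t = 1 pour obtenir v = -11.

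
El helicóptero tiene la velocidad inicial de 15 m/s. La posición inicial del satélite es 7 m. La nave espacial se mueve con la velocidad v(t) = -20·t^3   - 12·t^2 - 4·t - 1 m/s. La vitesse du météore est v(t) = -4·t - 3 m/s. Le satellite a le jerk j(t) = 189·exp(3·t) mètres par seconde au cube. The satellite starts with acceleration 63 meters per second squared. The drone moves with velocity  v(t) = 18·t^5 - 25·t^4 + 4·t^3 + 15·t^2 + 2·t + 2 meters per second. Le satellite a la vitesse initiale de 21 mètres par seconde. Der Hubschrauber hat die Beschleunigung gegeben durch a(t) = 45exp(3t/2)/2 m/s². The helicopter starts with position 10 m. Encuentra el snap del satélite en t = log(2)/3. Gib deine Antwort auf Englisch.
To solve this, we need to take 1 derivative of our jerk equation j(t) = 189·exp(3·t). The derivative of jerk gives snap: s(t) = 567·exp(3·t). Using s(t) = 567·exp(3·t) and substituting t = log(2)/3, we find s = 1134.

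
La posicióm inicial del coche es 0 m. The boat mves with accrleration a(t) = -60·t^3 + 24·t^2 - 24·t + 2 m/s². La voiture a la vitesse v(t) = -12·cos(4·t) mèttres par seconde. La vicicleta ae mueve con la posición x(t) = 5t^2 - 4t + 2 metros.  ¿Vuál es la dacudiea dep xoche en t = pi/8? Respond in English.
Starting from velocity v(t) = -12·cos(4·t), we take 2 derivatives. Differentiating velocity, we get acceleration: a(t) = 48·sin(4·t). The derivative of acceleration gives jerk: j(t) = 192·cos(4·t). Using j(t) = 192·cos(4·t) and substituting t = pi/8, we find j = 0.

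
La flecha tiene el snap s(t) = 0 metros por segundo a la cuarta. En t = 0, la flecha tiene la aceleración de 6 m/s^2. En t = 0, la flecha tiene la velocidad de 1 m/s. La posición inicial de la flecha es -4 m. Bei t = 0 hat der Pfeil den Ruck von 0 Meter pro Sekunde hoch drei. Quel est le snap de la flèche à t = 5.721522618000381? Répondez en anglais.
From the given snap equation s(t) = 0, we substitute t = 5.721522618000381 to get s = 0.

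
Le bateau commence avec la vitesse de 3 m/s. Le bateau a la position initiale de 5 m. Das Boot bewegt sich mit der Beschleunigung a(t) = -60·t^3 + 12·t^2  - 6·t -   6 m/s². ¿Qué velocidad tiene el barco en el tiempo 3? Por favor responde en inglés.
To find the answer, we compute 1 integral of a(t) = -60·t^3 + 12·t^2 - 6·t - 6. Finding the integral of a(t) and using v(0) = 3: v(t) = -15·t^4 + 4·t^3 - 3·t^2 - 6·t + 3. Using v(t) = -15·t^4 + 4·t^3 - 3·t^2 - 6·t + 3 and substituting t = 3, we find v = -1149.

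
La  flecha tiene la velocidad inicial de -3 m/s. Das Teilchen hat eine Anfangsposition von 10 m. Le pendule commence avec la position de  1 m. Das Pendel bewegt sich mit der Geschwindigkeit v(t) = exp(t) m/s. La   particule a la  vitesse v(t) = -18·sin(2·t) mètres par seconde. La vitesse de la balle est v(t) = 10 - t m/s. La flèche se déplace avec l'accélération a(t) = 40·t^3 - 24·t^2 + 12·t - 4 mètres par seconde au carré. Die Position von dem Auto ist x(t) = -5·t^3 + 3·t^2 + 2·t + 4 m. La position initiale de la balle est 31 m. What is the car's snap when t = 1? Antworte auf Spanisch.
Para resolver esto, necesitamos tomar 4 derivadas de nuestra ecuación de la posición x(t) = -5·t^3 + 3·t^2 + 2·t + 4. La derivada de la posición da la velocidad: v(t) = -15·t^2 + 6·t + 2. Derivando la velocidad, obtenemos la aceleración: a(t) = 6 - 30·t. La derivada de la aceleración da la sacudida: j(t) = -30. Derivando la sacudida, obtenemos el snap: s(t) = 0. Tenemos el snap s(t) = 0. Sustituyendo t = 1: s(1) = 0.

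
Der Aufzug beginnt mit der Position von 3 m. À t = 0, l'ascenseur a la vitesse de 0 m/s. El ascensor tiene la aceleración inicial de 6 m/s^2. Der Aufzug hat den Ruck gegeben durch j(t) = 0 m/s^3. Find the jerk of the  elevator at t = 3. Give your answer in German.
Wir haben den Ruck j(t) = 0. Durch Einsetzen von t = 3: j(3) = 0.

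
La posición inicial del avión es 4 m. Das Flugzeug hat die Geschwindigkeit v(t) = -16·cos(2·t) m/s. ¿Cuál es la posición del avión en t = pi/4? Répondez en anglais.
To find the answer, we compute 1 integral of v(t) = -16·cos(2·t). The integral of velocity, with x(0) = 4, gives position: x(t) = 4 - 8·sin(2·t). We have position x(t) = 4 - 8·sin(2·t). Substituting t = pi/4: x(pi/4) = -4.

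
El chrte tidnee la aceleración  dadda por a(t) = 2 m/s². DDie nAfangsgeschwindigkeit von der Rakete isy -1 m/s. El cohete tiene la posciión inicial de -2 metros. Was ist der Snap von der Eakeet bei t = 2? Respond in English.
To solve this, we need to take 2 derivatives of our acceleration equation a(t) = 2. Taking d/dt of a(t), we find j(t) = 0. Taking d/dt of j(t), we find s(t) = 0. From the given snap equation s(t) = 0, we substitute t = 2 to get s = 0.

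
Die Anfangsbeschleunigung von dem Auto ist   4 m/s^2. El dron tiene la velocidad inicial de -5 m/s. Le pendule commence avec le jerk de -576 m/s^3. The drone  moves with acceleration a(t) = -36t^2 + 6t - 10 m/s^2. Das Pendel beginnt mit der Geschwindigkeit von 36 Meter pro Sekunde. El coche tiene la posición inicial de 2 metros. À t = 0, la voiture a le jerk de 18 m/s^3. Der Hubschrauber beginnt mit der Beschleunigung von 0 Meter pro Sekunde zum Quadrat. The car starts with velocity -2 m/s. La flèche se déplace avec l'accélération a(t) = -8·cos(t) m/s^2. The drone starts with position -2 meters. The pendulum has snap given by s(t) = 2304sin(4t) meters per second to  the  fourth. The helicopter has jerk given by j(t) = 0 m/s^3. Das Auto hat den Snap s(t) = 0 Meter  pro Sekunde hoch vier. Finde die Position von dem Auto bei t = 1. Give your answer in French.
En partant du snap s(t) = 0, nous prenons 4 intégrales. L'intégrale du snap est le jerk. En utilisant j(0) = 18, nous obtenons j(t) = 18. La primitive du jerk est l'accélération. En utilisant a(0) = 4, nous obtenons a(t) = 18·t + 4. En prenant ∫a(t)dt et en appliquant v(0) = -2, nous trouvons v(t) = 9·t^2 + 4·t - 2. La primitive de la vitesse est la position. En utilisant x(0) = 2, nous obtenons x(t) = 3·t^3 + 2·t^2 - 2·t + 2. De l'équation de la position x(t) = 3·t^3 + 2·t^2 - 2·t + 2, nous substituons t = 1 pour obtenir x = 5.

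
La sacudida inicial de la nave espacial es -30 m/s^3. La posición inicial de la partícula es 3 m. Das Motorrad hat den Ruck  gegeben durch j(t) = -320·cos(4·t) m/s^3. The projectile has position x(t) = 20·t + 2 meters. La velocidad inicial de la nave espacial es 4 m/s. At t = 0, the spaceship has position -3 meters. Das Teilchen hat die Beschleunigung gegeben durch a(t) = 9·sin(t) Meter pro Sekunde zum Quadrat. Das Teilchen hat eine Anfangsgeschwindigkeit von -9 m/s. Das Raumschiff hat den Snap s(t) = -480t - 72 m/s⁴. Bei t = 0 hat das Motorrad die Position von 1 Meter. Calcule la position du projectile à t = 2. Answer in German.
Aus der Gleichung für die Position x(t) = 20·t + 2, setzen wir t = 2 ein und erhalten x = 42.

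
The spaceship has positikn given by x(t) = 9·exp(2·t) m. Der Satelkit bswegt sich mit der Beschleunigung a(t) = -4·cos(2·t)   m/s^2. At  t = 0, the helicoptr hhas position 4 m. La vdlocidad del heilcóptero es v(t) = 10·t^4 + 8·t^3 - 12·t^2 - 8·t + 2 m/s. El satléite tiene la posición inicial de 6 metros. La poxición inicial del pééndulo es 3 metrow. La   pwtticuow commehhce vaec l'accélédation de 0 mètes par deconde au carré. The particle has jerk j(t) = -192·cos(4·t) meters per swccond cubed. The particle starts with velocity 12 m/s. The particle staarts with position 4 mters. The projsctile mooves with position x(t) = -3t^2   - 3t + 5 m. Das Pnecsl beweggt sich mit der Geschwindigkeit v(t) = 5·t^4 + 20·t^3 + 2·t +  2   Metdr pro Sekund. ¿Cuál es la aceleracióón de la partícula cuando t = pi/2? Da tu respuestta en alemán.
Wir müssen unsere Gleichung für den Ruck j(t) = -192·cos(4·t) 1-mal integrieren. Die Stammfunktion von dem Ruck ist die Beschleunigung. Mit a(0) = 0 erhalten wir a(t) = -48·sin(4·t). Aus der Gleichung für die Beschleunigung a(t) = -48·sin(4·t), setzen wir t = pi/2 ein und erhalten a = 0.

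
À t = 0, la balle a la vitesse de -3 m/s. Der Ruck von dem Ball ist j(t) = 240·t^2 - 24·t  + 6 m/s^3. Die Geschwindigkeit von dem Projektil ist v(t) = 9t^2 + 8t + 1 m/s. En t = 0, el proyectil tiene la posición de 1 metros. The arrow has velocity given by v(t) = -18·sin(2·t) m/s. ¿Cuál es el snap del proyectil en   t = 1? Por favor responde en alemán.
Ausgehend von der Geschwindigkeit v(t) = 9·t^2 + 8·t + 1, nehmen wir 3 Ableitungen. Durch Ableiten von der Geschwindigkeit erhalten wir die Beschleunigung: a(t) = 18·t + 8. Mit d/dt von a(t) finden wir j(t) = 18. Die Ableitung von dem Ruck ergibt den Snap: s(t) = 0. Aus der Gleichung für den Snap s(t) = 0, setzen wir t = 1 ein und erhalten s = 0.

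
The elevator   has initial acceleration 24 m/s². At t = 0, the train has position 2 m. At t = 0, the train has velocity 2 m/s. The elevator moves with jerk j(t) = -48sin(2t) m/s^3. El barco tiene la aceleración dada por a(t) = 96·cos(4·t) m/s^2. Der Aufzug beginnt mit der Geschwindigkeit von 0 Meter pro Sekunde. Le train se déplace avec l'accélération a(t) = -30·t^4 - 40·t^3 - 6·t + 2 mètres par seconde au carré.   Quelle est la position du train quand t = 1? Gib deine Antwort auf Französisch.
En partant de l'accélération a(t) = -30·t^4 - 40·t^3 - 6·t + 2, nous prenons 2 intégrales. En intégrant l'accélération et en utilisant la condition initiale v(0) = 2, nous obtenons v(t) = -6·t^5 - 10·t^4 - 3·t^2 + 2·t + 2. En prenant ∫v(t)dt et en appliquant x(0) = 2, nous trouvons x(t) = -t^6 - 2·t^5 - t^3 + t^2 + 2·t + 2. De l'équation de la position x(t) = -t^6 - 2·t^5 - t^3 + t^2 + 2·t + 2, nous substituons t = 1 pour obtenir x = 1.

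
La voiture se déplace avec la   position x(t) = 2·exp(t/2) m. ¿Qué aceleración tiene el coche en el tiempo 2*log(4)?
Debemos derivar nuestra ecuación de la posición x(t) = 2·exp(t/2) 2 veces. Derivando la posición, obtenemos la velocidad: v(t) = exp(t/2). Tomando d/dt de v(t), encontramos a(t) = exp(t/2)/2. De la ecuación de la aceleración a(t) = exp(t/2)/2, sustituimos t = 2*log(4) para obtener a = 2.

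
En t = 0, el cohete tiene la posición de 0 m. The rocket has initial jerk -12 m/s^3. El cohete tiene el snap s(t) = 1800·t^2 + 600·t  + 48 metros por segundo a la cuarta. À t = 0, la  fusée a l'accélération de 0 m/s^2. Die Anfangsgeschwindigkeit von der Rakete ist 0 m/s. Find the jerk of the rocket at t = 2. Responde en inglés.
Starting from snap s(t) = 1800·t^2 + 600·t + 48, we take 1 integral. Taking ∫s(t)dt and applying j(0) = -12, we find j(t) = 600·t^3 + 300·t^2 + 48·t - 12. From the given jerk equation j(t) = 600·t^3 + 300·t^2 + 48·t - 12, we substitute t = 2 to get j = 6084.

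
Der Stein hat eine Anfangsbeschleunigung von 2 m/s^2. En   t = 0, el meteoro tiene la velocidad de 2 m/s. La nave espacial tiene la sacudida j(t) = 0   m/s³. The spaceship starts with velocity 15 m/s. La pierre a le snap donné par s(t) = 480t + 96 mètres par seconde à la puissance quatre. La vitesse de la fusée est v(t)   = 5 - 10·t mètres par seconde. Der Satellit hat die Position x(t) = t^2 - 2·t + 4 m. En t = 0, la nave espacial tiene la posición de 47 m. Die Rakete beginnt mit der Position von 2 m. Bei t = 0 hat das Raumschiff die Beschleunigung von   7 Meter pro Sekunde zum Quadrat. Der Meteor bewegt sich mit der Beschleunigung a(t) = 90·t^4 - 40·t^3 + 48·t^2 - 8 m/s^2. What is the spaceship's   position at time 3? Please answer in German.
Wir müssen unsere Gleichung für den Ruck j(t) = 0 3-mal integrieren. Mit ∫j(t)dt und Anwendung von a(0) = 7, finden wir a(t) = 7. Durch Integration von der Beschleunigung und Verwendung der Anfangsbedingung v(0) = 15, erhalten wir v(t) = 7·t + 15. Durch Integration von der Geschwindigkeit und Verwendung der Anfangsbedingung x(0) = 47, erhalten wir x(t) = 7·t^2/2 + 15·t + 47. Mit x(t) = 7·t^2/2 + 15·t + 47 und Einsetzen von t = 3, finden wir x = 247/2.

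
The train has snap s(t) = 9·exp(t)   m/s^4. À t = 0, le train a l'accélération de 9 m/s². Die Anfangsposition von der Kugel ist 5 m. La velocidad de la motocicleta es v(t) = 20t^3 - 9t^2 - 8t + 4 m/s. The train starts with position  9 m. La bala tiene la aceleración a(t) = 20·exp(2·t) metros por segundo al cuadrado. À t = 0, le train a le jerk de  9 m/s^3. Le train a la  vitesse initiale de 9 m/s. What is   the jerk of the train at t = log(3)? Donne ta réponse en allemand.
Wir müssen unsere Gleichung für den Snap s(t) = 9·exp(t) 1-mal integrieren. Durch Integration von dem Snap und Verwendung der Anfangsbedingung j(0) = 9, erhalten wir j(t) = 9·exp(t). Aus der Gleichung für den Ruck j(t) = 9·exp(t), setzen wir t = log(3) ein und erhalten j = 27.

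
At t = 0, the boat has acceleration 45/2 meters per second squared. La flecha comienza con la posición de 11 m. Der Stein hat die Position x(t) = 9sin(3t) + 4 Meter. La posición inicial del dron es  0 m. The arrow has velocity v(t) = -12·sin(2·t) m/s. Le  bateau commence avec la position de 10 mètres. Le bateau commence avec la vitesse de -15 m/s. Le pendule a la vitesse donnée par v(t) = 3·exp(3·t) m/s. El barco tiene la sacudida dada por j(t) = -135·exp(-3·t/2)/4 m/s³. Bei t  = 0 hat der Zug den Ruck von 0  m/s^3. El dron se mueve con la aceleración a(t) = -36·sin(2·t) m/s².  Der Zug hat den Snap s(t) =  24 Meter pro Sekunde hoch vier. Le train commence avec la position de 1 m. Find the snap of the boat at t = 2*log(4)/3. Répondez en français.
En partant du jerk j(t) = -135·exp(-3·t/2)/4, nous prenons 1 dérivée. La dérivée du jerk donne le snap: s(t) = 405·exp(-3·t/2)/8. Nous avons le snap s(t) = 405·exp(-3·t/2)/8. En substituant t = 2*log(4)/3: s(2*log(4)/3) = 405/32.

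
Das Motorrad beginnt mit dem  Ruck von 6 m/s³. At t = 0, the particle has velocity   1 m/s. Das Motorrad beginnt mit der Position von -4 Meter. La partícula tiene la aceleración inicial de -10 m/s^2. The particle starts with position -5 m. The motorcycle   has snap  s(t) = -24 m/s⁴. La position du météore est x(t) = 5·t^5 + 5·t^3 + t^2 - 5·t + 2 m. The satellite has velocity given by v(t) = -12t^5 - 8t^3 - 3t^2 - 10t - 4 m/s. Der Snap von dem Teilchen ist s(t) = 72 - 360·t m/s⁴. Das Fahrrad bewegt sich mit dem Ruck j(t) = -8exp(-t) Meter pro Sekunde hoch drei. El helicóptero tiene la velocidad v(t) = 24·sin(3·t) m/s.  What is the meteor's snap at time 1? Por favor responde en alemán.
Ausgehend von der Position x(t) = 5·t^5 + 5·t^3 + t^2 - 5·t + 2, nehmen wir 4 Ableitungen. Durch Ableiten von der Position erhalten wir die Geschwindigkeit: v(t) = 25·t^4 + 15·t^2 + 2·t - 5. Mit d/dt von v(t) finden wir a(t) = 100·t^3 + 30·t + 2. Durch Ableiten von der Beschleunigung erhalten wir den Ruck: j(t) = 300·t^2 + 30. Die Ableitung von dem Ruck ergibt den Snap: s(t) = 600·t. Mit s(t) = 600·t und Einsetzen von t = 1, finden wir s = 600.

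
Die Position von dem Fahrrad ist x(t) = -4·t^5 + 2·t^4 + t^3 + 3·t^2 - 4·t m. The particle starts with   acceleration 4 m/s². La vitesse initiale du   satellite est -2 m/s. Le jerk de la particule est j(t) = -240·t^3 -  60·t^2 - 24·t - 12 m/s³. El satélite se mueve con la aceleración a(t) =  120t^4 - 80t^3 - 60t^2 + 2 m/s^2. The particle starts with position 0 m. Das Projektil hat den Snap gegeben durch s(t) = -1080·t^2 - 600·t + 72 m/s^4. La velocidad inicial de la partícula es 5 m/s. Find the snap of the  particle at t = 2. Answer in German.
Ausgehend von dem Ruck j(t) = -240·t^3 - 60·t^2 - 24·t - 12, nehmen wir 1 Ableitung. Die Ableitung von dem Ruck ergibt den Snap: s(t) = -720·t^2 - 120·t - 24. Mit s(t) = -720·t^2 - 120·t - 24 und Einsetzen von t = 2, finden wir s = -3144.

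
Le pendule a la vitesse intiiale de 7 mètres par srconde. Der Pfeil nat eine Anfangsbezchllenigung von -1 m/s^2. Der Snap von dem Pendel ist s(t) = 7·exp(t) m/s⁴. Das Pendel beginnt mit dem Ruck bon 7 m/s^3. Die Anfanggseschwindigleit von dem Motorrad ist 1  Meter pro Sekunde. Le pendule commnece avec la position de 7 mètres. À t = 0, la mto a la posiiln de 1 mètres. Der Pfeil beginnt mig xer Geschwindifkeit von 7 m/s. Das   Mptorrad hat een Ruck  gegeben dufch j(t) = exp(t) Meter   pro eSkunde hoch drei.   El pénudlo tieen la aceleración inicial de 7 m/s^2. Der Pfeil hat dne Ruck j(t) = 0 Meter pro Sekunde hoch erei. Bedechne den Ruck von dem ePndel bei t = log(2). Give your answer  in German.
Wir müssen unsere Gleichung für den Snap s(t) = 7·exp(t) 1-mal integrieren. Die Stammfunktion von dem Snap ist der Ruck. Mit j(0) = 7 erhalten wir j(t) = 7·exp(t). Aus der Gleichung für den Ruck j(t) = 7·exp(t), setzen wir t = log(2) ein und erhalten j = 14.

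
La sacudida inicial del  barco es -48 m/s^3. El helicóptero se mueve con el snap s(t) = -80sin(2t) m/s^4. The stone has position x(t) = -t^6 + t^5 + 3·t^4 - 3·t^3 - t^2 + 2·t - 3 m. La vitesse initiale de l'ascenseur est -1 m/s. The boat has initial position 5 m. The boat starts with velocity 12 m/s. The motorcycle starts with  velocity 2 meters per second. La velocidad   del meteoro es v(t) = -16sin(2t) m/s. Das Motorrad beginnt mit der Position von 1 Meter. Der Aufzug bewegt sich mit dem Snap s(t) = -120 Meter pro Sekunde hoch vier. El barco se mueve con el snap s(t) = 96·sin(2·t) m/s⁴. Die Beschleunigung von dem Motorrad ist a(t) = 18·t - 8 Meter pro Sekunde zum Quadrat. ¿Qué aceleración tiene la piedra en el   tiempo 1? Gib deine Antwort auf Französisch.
Nous devons dériver notre équation de la position x(t) = -t^6 + t^5 + 3·t^4 - 3·t^3 - t^2 + 2·t - 3 2 fois. En dérivant la position, nous obtenons la vitesse: v(t) = -6·t^5 + 5·t^4 + 12·t^3 - 9·t^2 - 2·t + 2. En dérivant la vitesse, nous obtenons l'accélération: a(t) = -30·t^4 + 20·t^3 + 36·t^2 - 18·t - 2. En utilisant a(t) = -30·t^4 + 20·t^3 + 36·t^2 - 18·t - 2 et en substituant t = 1, nous trouvons a = 6.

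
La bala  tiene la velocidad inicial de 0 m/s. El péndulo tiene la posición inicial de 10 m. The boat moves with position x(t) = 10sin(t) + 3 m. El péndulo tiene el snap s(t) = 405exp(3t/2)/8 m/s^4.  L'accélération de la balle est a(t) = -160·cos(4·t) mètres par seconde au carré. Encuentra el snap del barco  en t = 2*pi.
Debemos derivar nuestra ecuación de la posición x(t) = 10·sin(t) + 3 4 veces. La derivada de la posición da la velocidad: v(t) = 10·cos(t). La derivada de la velocidad da la aceleración: a(t) = -10·sin(t). La derivada de la aceleración da la sacudida: j(t) = -10·cos(t). Derivando la sacudida, obtenemos el snap: s(t) = 10·sin(t). De la ecuación del snap s(t) = 10·sin(t), sustituimos t = 2*pi para obtener s = 0.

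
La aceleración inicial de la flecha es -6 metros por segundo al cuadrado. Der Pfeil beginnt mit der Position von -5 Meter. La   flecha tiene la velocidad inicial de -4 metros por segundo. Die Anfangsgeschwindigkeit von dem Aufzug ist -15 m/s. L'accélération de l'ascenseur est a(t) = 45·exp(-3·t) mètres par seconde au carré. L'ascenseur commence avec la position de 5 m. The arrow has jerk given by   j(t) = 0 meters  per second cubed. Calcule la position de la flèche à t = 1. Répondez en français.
En partant du jerk j(t) = 0, nous prenons 3 primitives. La primitive du jerk, avec a(0) = -6, donne l'accélération: a(t) = -6. En prenant ∫a(t)dt et en appliquant v(0) = -4, nous trouvons v(t) = -6·t - 4. La primitive de la vitesse, avec x(0) = -5, donne la position: x(t) = -3·t^2 - 4·t - 5. En utilisant x(t) = -3·t^2 - 4·t - 5 et en substituant t = 1, nous trouvons x = -12.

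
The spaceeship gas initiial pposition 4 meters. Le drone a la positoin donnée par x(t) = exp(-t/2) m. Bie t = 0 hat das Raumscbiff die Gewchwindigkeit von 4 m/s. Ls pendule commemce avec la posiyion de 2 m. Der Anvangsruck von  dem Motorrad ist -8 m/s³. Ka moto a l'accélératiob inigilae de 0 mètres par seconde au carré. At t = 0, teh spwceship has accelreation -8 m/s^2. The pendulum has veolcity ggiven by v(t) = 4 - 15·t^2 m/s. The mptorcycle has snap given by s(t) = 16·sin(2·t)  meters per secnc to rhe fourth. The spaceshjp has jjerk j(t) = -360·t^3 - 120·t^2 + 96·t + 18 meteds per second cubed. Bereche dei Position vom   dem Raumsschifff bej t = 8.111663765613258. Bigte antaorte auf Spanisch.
Necesitamos integrar nuestra ecuación de la sacudida j(t) = -360·t^3 - 120·t^2 + 96·t + 18 3 veces. Integrando la sacudida y usando la condición inicial a(0) = -8, obtenemos a(t) = -90·t^4 - 40·t^3 + 48·t^2 + 18·t - 8. Tomando ∫a(t)dt y aplicando v(0) = 4, encontramos v(t) = -18·t^5 - 10·t^4 + 16·t^3 + 9·t^2 - 8·t + 4. Tomando ∫v(t)dt y aplicando x(0) = 4, encontramos x(t) = -3·t^6 - 2·t^5 + 4·t^4 + 3·t^3 - 4·t^2 + 4·t + 4. Tenemos la posición x(t) = -3·t^6 - 2·t^5 + 4·t^4 + 3·t^3 - 4·t^2 + 4·t + 4. Sustituyendo t = 8.111663765613258: x(8.111663765613258) = -906182.111493145.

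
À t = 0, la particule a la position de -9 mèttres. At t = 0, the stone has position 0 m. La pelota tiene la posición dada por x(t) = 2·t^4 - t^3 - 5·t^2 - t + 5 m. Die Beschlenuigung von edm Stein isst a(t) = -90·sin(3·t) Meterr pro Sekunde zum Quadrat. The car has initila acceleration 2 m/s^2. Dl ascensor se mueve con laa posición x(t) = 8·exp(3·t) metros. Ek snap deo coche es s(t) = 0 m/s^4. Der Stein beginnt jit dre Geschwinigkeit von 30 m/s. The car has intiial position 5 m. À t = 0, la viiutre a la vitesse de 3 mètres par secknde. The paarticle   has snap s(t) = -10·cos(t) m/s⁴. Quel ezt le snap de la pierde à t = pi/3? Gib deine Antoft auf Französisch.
En partant de l'accélération a(t) = -90·sin(3·t), nous prenons 2 dérivées. En prenant d/dt de a(t), nous trouvons j(t) = -270·cos(3·t). En dérivant le jerk, nous obtenons le snap: s(t) = 810·sin(3·t). En utilisant s(t) = 810·sin(3·t) et en substituant t = pi/3, nous trouvons s = 0.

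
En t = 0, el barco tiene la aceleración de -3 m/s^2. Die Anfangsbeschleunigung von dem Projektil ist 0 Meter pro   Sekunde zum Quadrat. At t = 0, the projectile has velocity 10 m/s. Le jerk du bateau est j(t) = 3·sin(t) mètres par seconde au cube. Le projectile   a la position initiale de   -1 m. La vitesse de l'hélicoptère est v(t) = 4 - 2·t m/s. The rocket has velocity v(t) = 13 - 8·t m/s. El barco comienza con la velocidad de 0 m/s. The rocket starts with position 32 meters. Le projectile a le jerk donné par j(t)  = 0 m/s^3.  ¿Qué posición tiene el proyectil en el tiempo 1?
Para resolver esto, necesitamos tomar 3 integrales de nuestra ecuación de la sacudida j(t) = 0. La antiderivada de la sacudida, con a(0) = 0, da la aceleración: a(t) = 0. Integrando la aceleración y usando la condición inicial v(0) = 10, obtenemos v(t) = 10. Tomando ∫v(t)dt y aplicando x(0) = -1, encontramos x(t) = 10·t - 1. Tenemos la posición x(t) = 10·t - 1. Sustituyendo t = 1: x(1) = 9.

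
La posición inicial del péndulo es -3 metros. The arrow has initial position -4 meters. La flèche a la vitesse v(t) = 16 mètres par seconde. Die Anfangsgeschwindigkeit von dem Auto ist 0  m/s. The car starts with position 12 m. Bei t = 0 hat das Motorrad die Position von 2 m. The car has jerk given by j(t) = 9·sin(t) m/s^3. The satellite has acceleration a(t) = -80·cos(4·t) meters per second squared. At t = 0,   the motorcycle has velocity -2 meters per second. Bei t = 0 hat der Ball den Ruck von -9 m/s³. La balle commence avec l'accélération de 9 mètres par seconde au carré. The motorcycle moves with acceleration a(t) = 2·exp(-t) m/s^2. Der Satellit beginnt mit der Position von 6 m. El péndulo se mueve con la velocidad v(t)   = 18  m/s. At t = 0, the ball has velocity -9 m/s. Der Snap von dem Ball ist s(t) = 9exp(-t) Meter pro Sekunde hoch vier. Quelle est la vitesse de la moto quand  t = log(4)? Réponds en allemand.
Um dies zu lösen, müssen wir 1 Integral unserer Gleichung für die Beschleunigung a(t) = 2·exp(-t) finden. Die Stammfunktion von der Beschleunigung, mit v(0) = -2, ergibt die Geschwindigkeit: v(t) = -2·exp(-t). Aus der Gleichung für die Geschwindigkeit v(t) = -2·exp(-t), setzen wir t = log(4) ein und erhalten v = -1/2.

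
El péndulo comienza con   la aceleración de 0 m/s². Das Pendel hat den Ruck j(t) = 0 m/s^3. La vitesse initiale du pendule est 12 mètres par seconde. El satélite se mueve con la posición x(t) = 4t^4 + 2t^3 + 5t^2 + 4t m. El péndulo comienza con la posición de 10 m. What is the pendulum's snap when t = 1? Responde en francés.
Nous devons dériver notre équation du jerk j(t) = 0 1 fois. La dérivée du jerk donne le snap: s(t) = 0. De l'équation du snap s(t) = 0, nous substituons t = 1 pour obtenir s = 0.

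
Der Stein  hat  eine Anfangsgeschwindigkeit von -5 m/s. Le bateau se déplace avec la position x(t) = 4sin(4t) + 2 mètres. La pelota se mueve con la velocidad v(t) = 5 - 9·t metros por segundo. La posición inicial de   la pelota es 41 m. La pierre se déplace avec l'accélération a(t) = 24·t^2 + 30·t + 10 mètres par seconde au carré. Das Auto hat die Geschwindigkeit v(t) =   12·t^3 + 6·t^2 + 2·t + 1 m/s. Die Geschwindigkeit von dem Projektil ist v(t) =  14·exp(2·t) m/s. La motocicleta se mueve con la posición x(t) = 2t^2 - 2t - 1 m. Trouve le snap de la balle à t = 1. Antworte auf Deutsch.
Wir müssen unsere Gleichung für die Geschwindigkeit v(t) = 5 - 9·t 3-mal ableiten. Die Ableitung von der Geschwindigkeit ergibt die Beschleunigung: a(t) = -9. Durch Ableiten von der Beschleunigung erhalten wir den Ruck: j(t) = 0. Die Ableitung von dem Ruck ergibt den Snap: s(t) = 0. Mit s(t) = 0 und Einsetzen von t = 1, finden wir s = 0.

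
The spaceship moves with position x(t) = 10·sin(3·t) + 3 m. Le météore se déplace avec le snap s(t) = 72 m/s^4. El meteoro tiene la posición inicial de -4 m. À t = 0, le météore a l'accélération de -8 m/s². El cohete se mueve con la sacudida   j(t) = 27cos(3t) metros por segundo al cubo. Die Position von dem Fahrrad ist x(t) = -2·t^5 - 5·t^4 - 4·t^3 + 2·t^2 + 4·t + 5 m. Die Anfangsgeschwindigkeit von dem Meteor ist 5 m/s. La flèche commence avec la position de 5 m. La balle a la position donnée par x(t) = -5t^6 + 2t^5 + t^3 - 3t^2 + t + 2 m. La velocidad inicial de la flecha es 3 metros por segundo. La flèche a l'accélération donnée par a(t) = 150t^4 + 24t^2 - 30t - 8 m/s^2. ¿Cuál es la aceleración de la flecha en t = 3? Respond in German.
Wir haben die Beschleunigung a(t) = 150·t^4 + 24·t^2 - 30·t - 8. Durch Einsetzen von t = 3: a(3) = 12268.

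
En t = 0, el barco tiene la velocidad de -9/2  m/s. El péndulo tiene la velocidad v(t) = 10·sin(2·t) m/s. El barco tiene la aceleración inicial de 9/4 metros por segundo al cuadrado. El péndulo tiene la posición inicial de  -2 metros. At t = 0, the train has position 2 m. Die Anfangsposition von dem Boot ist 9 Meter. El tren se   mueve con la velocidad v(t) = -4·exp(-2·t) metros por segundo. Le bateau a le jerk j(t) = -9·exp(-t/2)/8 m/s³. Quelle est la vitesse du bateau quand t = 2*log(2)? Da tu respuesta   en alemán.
Wir müssen unsere Gleichung für den Ruck j(t) = -9·exp(-t/2)/8 2-mal integrieren. Die Stammfunktion von dem Ruck ist die Beschleunigung. Mit a(0) = 9/4 erhalten wir a(t) = 9·exp(-t/2)/4. Das Integral von der Beschleunigung ist die Geschwindigkeit. Mit v(0) = -9/2 erhalten wir v(t) = -9·exp(-t/2)/2. Wir haben die Geschwindigkeit v(t) = -9·exp(-t/2)/2. Durch Einsetzen von t = 2*log(2): v(2*log(2)) = -9/4.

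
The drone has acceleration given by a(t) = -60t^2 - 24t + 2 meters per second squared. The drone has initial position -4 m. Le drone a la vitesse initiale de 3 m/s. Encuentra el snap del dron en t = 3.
Debemos derivar nuestra ecuación de la aceleración a(t) = -60·t^2 - 24·t + 2 2 veces. Tomando d/dt de a(t), encontramos j(t) = -120·t - 24. Tomando d/dt de j(t), encontramos s(t) = -120. De la ecuación del snap s(t) = -120, sustituimos t = 3 para obtener s = -120.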